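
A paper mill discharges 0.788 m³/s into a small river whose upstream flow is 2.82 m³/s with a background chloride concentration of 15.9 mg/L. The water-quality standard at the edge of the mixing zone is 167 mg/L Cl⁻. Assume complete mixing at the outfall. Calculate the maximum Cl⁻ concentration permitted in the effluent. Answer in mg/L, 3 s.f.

708 mg/L

Mass balance: 167·3.608 = 0.788·Cₑ + 2.82·15.9.
Cₑ = (602.5 − 44.84) / 0.788 = 707.7 mg/L.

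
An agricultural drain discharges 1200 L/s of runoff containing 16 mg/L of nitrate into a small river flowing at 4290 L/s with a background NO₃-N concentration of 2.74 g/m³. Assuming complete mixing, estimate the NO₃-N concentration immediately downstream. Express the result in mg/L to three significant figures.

5.64 mg/L

1200 L/s = 1.2 m³/s.
4290 L/s = 4.29 m³/s.
By mass balance at complete mixing, C = (1.2·16 + 4.29·2.74) / (1.2 + 4.29) = 30.95/5.49 = 5.638 mg/L.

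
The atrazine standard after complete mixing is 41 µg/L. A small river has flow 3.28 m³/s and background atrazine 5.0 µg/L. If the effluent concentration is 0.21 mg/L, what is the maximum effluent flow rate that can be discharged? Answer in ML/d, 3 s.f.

5.0 µg/L = 0.005 mg/L.
41 µg/L = 0.041 mg/L.
Mass balance at complete mixing: C_std·(Q_w + Q_r) = Q_w·C_e + Q_r·C_b.
Rearranging, Q_w = Q_r·(C_std − C_b)/(C_e − C_std) = 3.28·(0.041 − 0.005) / (0.21 − 0.041) = 0.6987 m³/s.
= 60.37 ML/d.

60.4 ML/d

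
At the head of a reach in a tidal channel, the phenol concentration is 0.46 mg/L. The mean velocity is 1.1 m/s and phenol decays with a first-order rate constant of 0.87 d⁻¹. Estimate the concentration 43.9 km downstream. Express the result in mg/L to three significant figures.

Travel time t = 43.9 km / 1.1 m/s = 4.39e+04/1.1 = 3.991e+04 s = 0.4619 d.
First-order decay: C = 0.46·exp(−0.87·0.4619) = 0.46·0.6691 = 0.3078 mg/L.

0.308 mg/L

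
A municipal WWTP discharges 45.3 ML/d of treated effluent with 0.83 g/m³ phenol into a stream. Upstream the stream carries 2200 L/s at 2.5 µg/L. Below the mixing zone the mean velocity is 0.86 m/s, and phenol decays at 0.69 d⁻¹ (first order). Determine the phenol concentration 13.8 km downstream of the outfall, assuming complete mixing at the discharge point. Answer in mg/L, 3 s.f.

45.3 ML/d = 0.5243 m³/s.
2200 L/s = 2.2 m³/s.
2.5 µg/L = 0.0025 mg/L.
After complete mixing, C₀ = (0.5243·0.83 + 2.2·0.0025) / 2.724 = 0.1618 mg/L.
Travel time t = 1.38e+04 m / 0.86 m/s = 1.605e+04 s = 0.1857 d.
C = 0.1618·exp(−0.69·0.1857) = 0.1618·0.8797 = 0.1423 mg/L.

0.142 mg/L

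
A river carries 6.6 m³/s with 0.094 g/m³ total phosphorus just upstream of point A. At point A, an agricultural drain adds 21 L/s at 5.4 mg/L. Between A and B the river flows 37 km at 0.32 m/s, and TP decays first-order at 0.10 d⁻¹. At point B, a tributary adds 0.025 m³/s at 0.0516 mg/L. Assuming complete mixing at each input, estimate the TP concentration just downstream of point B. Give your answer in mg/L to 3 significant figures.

21 L/s = 0.021 m³/s.
After input A: C = (6.6·0.094 + 0.021·5.4) / 6.621 = 0.1108 mg/L.
Over the 37 km reach to input B (t = 1.156e+05 s = 1.338 d), decay gives C = 0.1108·exp(−0.10·1.338) = 0.09695 mg/L.
After input B: C = (6.621·0.09695 + 0.025·0.0516) / 6.646 = 0.09678 mg/L.

0.0968 mg/L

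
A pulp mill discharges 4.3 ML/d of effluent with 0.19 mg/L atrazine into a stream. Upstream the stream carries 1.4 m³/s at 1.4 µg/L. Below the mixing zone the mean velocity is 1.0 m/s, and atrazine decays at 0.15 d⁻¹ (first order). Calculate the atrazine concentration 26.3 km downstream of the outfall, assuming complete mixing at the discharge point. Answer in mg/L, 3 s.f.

4.3 ML/d = 0.04977 m³/s.
1.4 µg/L = 0.0014 mg/L.
After complete mixing, C₀ = (0.04977·0.19 + 1.4·0.0014) / 1.45 = 0.007874 mg/L.
Travel time t = 2.63e+04 m / 1.0 m/s = 2.63e+04 s = 0.3044 d.
C = 0.007874·exp(−0.15·0.3044) = 0.007874·0.9554 = 0.007523 mg/L.

0.00752 mg/L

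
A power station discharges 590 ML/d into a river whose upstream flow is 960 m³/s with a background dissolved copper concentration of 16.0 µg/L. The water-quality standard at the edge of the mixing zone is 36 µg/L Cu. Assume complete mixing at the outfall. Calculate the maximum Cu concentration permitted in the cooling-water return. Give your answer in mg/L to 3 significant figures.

2.85 mg/L

590 ML/d = 6.829 m³/s.
16.0 µg/L = 0.016 mg/L.
36 µg/L = 0.036 mg/L.
Mass balance: 0.036·966.8 = 6.829·Cₑ + 960·0.016.
Cₑ = (34.81 − 15.36) / 6.829 = 2.848 mg/L.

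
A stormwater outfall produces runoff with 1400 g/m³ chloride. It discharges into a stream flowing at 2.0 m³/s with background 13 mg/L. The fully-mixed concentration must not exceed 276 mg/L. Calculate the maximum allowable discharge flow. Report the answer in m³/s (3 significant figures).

Mass balance at complete mixing: C_std·(Q_w + Q_r) = Q_w·C_e + Q_r·C_b.
Rearranging, Q_w = Q_r·(C_std − C_b)/(C_e − C_std) = 2.0·(276 − 13) / (1400 − 276) = 0.468 m³/s.

0.468 m³/s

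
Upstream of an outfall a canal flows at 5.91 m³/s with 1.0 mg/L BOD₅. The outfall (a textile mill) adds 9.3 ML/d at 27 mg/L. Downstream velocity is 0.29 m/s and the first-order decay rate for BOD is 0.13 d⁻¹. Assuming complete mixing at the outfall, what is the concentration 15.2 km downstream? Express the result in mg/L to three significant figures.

1.35 mg/L

9.3 ML/d = 0.1076 m³/s.
After complete mixing, C₀ = (0.1076·27 + 5.91·1) / 6.018 = 1.465 mg/L.
Travel time t = 1.52e+04 m / 0.29 m/s = 5.241e+04 s = 0.6066 d.
C = 1.465·exp(−0.13·0.6066) = 1.465·0.9242 = 1.354 mg/L.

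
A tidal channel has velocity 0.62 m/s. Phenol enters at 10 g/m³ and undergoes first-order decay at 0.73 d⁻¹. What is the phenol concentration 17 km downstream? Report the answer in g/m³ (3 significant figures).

7.93 g/m³

Travel time t = 17 km / 0.62 m/s = 1.7e+04/0.62 = 2.742e+04 s = 0.3174 d.
First-order decay: C = 10·exp(−0.73·0.3174) = 10·0.7932 = 7.932 g/m³.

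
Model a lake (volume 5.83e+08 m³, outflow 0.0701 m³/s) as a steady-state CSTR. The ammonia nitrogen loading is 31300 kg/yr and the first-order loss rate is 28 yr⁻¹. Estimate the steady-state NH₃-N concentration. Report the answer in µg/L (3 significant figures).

Outflow Q = 0.0701 m³/s × 3.156e+07 s/yr = 2.212e+06 m³/yr.
Steady-state CSTR mass balance: W = Q·C + k·V·C, so C = W/(Q + kV).
Q + kV = 2.212e+06 + 28·5.83e+08 = 1.633e+10 m³/yr.
C = 31300/1.633e+10 = 1.917e-06 kg/m³ = 0.001917 mg/L = 1.917 µg/L.

1.92 µg/L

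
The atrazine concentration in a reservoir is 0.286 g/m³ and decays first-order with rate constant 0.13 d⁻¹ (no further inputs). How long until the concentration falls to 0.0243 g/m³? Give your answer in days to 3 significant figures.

19.0 d

t = ln(C₀/C)/k = ln(0.286/0.0243)/0.13 = 2.466/0.13 = 18.97 d.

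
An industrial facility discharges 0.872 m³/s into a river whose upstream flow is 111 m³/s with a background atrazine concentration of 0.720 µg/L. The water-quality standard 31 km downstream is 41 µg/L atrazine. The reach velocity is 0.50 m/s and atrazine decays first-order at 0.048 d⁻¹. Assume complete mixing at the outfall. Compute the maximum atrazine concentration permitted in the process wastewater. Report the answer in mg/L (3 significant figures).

5.35 mg/L

0.720 µg/L = 0.00072 mg/L.
41 µg/L = 0.041 mg/L.
Travel time to the compliance point: t = 3.1e+04/0.50 = 6.2e+04 s = 0.7176 d; decay factor exp(−0.048·0.7176) = 0.9661.
So the concentration just after mixing may be at most 0.041/0.9661 = 0.04244 mg/L.
Mass balance: 0.04244·111.9 = 0.872·Cₑ + 111·0.00072.
Cₑ = (4.747 − 0.07992) / 0.872 = 5.353 mg/L.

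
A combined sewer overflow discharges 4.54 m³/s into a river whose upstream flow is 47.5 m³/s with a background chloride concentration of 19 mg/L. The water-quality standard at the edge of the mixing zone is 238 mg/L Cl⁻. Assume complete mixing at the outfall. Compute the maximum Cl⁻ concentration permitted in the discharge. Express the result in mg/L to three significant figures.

2530 mg/L

Mass balance: 238·52.04 = 4.54·Cₑ + 47.5·19.
Cₑ = (1.239e+04 − 902.5) / 4.54 = 2529 mg/L.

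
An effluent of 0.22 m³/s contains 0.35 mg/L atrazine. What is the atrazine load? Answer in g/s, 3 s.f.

Mass flux = Q·C = 0.22 m³/s × 0.35 g/m³ = 0.077 g/s.

0.0770 g/s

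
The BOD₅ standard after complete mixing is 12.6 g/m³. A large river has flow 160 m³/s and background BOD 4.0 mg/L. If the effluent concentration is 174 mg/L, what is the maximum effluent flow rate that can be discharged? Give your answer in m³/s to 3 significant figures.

Mass balance at complete mixing: C_std·(Q_w + Q_r) = Q_w·C_e + Q_r·C_b.
Rearranging, Q_w = Q_r·(C_std − C_b)/(C_e − C_std) = 160·(12.6 − 4) / (174 − 12.6) = 8.525 m³/s.

8.53 m³/s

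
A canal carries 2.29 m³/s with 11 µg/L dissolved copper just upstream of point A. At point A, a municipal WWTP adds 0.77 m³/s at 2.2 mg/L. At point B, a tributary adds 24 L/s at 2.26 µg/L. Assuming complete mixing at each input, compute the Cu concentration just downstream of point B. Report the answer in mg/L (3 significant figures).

0.557 mg/L

11 µg/L = 0.011 mg/L.
After input A: C = (2.29·0.011 + 0.77·2.2) / 3.06 = 0.5618 mg/L.
24 L/s = 0.024 m³/s.
2.26 µg/L = 0.00226 mg/L.
After input B: C = (3.06·0.5618 + 0.024·0.00226) / 3.084 = 0.5575 mg/L.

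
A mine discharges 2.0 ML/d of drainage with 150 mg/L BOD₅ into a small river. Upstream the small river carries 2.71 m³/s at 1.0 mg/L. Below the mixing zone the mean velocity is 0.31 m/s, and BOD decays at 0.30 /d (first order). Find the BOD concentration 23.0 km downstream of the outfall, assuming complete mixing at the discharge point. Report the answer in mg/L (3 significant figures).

2.0 ML/d = 0.02315 m³/s.
After complete mixing, C₀ = (0.02315·150 + 2.71·1) / 2.733 = 2.262 mg/L.
Travel time t = 2.3e+04 m / 0.31 m/s = 7.419e+04 s = 0.8587 d.
C = 2.262·exp(−0.30·0.8587) = 2.262·0.7729 = 1.748 mg/L.

1.75 mg/L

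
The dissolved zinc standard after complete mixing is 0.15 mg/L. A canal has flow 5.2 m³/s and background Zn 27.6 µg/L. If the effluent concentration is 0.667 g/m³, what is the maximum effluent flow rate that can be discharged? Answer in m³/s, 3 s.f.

1.23 m³/s

27.6 µg/L = 0.0276 mg/L.
Mass balance at complete mixing: C_std·(Q_w + Q_r) = Q_w·C_e + Q_r·C_b.
Rearranging, Q_w = Q_r·(C_std − C_b)/(C_e − C_std) = 5.2·(0.15 − 0.0276) / (0.667 − 0.15) = 1.231 m³/s.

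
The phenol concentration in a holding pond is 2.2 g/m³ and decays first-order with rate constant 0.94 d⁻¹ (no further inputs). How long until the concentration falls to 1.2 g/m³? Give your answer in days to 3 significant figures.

0.645 d

t = ln(C₀/C)/k = ln(2.2/1.2)/0.94 = 0.6061/0.94 = 0.6448 d.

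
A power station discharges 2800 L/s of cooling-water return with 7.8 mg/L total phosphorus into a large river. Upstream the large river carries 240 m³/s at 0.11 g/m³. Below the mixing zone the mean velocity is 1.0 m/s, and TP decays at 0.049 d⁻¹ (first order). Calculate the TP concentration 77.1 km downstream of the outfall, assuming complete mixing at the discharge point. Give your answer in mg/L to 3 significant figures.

0.190 mg/L

2800 L/s = 2.8 m³/s.
After complete mixing, C₀ = (2.8·7.8 + 240·0.11) / 242.8 = 0.1987 mg/L.
Travel time t = 7.71e+04 m / 1.0 m/s = 7.71e+04 s = 0.8924 d.
C = 0.1987·exp(−0.049·0.8924) = 0.1987·0.9572 = 0.1902 mg/L.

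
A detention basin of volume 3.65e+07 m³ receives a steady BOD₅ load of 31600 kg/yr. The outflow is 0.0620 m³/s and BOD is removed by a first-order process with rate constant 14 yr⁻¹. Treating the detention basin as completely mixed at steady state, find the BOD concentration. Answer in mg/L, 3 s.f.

0.0616 mg/L

Outflow Q = 0.0620 m³/s × 3.156e+07 s/yr = 1.957e+06 m³/yr.
Steady-state CSTR mass balance: W = Q·C + k·V·C, so C = W/(Q + kV).
Q + kV = 1.957e+06 + 14·3.65e+07 = 5.13e+08 m³/yr.
C = 31600/5.13e+08 = 6.16e-05 kg/m³ = 0.0616 mg/L.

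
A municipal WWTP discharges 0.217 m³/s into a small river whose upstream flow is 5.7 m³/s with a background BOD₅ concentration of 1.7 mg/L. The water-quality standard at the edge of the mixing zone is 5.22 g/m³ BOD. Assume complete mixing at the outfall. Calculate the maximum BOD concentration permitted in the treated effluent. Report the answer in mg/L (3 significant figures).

Mass balance: 5.22·5.917 = 0.217·Cₑ + 5.7·1.7.
Cₑ = (30.89 − 9.69) / 0.217 = 97.68 mg/L.

97.7 mg/L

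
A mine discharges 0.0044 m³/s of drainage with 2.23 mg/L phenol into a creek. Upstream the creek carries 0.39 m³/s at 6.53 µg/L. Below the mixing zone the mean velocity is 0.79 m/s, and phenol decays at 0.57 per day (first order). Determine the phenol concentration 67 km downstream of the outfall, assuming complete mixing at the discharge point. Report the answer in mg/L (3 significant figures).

0.0179 mg/L

6.53 µg/L = 0.00653 mg/L.
After complete mixing, C₀ = (0.0044·2.23 + 0.39·0.00653) / 0.3944 = 0.03134 mg/L.
Travel time t = 6.7e+04 m / 0.79 m/s = 8.481e+04 s = 0.9816 d.
C = 0.03134·exp(−0.57·0.9816) = 0.03134·0.5715 = 0.01791 mg/L.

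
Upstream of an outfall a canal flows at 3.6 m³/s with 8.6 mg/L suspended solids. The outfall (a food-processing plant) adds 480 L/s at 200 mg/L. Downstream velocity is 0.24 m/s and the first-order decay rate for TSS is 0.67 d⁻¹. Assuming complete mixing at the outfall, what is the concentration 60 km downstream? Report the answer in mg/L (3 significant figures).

480 L/s = 0.48 m³/s.
After complete mixing, C₀ = (0.48·200 + 3.6·8.6) / 4.08 = 31.12 mg/L.
Travel time t = 6e+04 m / 0.24 m/s = 2.5e+05 s = 2.894 d.
C = 31.12·exp(−0.67·2.894) = 31.12·0.1439 = 4.478 mg/L.

4.48 mg/L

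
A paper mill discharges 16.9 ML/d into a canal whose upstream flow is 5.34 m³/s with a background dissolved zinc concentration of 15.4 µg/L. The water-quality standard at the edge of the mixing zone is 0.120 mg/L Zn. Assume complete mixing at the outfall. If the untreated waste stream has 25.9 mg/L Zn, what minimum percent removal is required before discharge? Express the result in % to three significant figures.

88.5 %

16.9 ML/d = 0.1956 m³/s.
15.4 µg/L = 0.0154 mg/L.
Mass balance: 0.12·5.536 = 0.1956·Cₑ + 5.34·0.0154.
Cₑ = (0.6643 − 0.08224) / 0.1956 = 2.976 mg/L.
Required removal = 1 − 2.976/25.9 = 88.51 %.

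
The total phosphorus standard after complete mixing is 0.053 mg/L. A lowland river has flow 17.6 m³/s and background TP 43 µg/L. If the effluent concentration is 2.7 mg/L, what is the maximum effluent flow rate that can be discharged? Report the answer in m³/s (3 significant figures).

0.0665 m³/s

43 µg/L = 0.043 mg/L.
Mass balance at complete mixing: C_std·(Q_w + Q_r) = Q_w·C_e + Q_r·C_b.
Rearranging, Q_w = Q_r·(C_std − C_b)/(C_e − C_std) = 17.6·(0.053 − 0.043) / (2.7 − 0.053) = 0.06649 m³/s.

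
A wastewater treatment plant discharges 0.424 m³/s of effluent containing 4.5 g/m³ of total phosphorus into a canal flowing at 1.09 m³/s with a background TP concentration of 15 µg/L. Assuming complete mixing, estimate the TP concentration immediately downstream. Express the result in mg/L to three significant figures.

1.27 mg/L

15 µg/L = 0.015 mg/L.
Conservation of mass across the mixing zone: C = (0.424·4.5 + 1.09·0.015) / (0.424 + 1.09) = 1.924/1.514 = 1.271 mg/L.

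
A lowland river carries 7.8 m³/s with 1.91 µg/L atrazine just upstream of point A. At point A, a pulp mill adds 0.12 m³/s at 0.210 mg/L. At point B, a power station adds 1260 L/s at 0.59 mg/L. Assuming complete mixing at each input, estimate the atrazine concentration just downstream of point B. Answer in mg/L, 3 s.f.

1.91 µg/L = 0.00191 mg/L.
After input A: C = (7.8·0.00191 + 0.12·0.21) / 7.92 = 0.005063 mg/L.
1260 L/s = 1.26 m³/s.
After input B: C = (7.92·0.005063 + 1.26·0.59) / 9.18 = 0.08535 mg/L.

0.0853 mg/L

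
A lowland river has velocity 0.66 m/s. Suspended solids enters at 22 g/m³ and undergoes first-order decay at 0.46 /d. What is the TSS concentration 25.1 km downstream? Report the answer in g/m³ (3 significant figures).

Travel time t = 25.1 km / 0.66 m/s = 2.51e+04/0.66 = 3.803e+04 s = 0.4402 d.
First-order decay: C = 22·exp(−0.46·0.4402) = 22·0.8167 = 17.97 g/m³.

18.0 g/m³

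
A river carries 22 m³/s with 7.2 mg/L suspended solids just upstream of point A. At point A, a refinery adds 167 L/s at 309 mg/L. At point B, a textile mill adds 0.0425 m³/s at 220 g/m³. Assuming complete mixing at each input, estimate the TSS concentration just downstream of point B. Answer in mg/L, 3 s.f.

9.88 mg/L

167 L/s = 0.167 m³/s.
After input A: C = (22·7.2 + 0.167·309) / 22.17 = 9.474 mg/L.
After input B: C = (22.17·9.474 + 0.0425·220) / 22.21 = 9.877 mg/L.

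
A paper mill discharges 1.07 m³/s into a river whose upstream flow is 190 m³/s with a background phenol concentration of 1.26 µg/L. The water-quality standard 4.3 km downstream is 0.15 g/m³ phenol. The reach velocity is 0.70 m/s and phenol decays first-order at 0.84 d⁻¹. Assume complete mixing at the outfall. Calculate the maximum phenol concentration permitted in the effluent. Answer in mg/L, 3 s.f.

1.26 µg/L = 0.00126 mg/L.
Travel time to the compliance point: t = 4300/0.70 = 6143 s = 0.0711 d; decay factor exp(−0.84·0.0711) = 0.942.
So the concentration just after mixing may be at most 0.15/0.942 = 0.1592 mg/L.
Mass balance: 0.1592·191.1 = 1.07·Cₑ + 190·0.00126.
Cₑ = (30.42 − 0.2394) / 1.07 = 28.21 mg/L.

28.2 mg/L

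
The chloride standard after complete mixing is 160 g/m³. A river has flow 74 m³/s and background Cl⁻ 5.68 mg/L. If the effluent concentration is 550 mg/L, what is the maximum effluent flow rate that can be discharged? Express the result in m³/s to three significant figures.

Mass balance at complete mixing: C_std·(Q_w + Q_r) = Q_w·C_e + Q_r·C_b.
Rearranging, Q_w = Q_r·(C_std − C_b)/(C_e − C_std) = 74·(160 − 5.68) / (550 − 160) = 29.28 m³/s.

29.3 m³/s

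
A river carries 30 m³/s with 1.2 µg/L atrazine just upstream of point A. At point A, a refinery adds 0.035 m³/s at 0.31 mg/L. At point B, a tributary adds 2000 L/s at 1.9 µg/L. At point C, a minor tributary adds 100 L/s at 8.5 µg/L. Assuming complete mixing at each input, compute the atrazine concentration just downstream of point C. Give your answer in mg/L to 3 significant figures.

1.2 µg/L = 0.0012 mg/L.
After input A: C = (30·0.0012 + 0.035·0.31) / 30.04 = 0.00156 mg/L.
2000 L/s = 2 m³/s.
1.9 µg/L = 0.0019 mg/L.
After input B: C = (30.04·0.00156 + 2·0.0019) / 32.03 = 0.001581 mg/L.
100 L/s = 0.1 m³/s.
8.5 µg/L = 0.0085 mg/L.
After input C: C = (32.03·0.001581 + 0.1·0.0085) / 32.13 = 0.001603 mg/L.

0.00160 mg/L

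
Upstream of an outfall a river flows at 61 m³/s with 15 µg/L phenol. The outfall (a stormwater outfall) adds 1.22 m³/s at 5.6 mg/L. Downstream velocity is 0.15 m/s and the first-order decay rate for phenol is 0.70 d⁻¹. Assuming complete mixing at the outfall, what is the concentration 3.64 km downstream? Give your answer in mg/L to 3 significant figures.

0.102 mg/L

15 µg/L = 0.015 mg/L.
After complete mixing, C₀ = (1.22·5.6 + 61·0.015) / 62.22 = 0.1245 mg/L.
Travel time t = 3640 m / 0.15 m/s = 2.427e+04 s = 0.2809 d.
C = 0.1245·exp(−0.70·0.2809) = 0.1245·0.8215 = 0.1023 mg/L.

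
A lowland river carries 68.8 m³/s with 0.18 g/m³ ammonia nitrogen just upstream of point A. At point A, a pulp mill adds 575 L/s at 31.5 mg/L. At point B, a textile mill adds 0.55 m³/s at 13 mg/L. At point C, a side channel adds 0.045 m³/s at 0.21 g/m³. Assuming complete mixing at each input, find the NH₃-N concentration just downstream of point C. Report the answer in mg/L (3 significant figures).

0.538 mg/L

575 L/s = 0.575 m³/s.
After input A: C = (68.8·0.18 + 0.575·31.5) / 69.38 = 0.4396 mg/L.
After input B: C = (69.38·0.4396 + 0.55·13) / 69.92 = 0.5384 mg/L.
After input C: C = (69.92·0.5384 + 0.045·0.21) / 69.97 = 0.5382 mg/L.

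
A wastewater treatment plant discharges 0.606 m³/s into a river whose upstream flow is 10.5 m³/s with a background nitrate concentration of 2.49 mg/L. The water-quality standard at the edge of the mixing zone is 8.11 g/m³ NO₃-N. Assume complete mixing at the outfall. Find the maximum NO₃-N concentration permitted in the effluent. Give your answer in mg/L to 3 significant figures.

Mass balance: 8.11·11.11 = 0.606·Cₑ + 10.5·2.49.
Cₑ = (90.07 − 26.15) / 0.606 = 105.5 mg/L.

105 mg/L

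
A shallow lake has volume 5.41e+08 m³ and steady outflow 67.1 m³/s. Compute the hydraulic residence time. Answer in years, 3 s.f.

Q = 67.1 m³/s × 3.156e+07 s/yr = 2.118e+09 m³/yr.
Hydraulic residence time τ = V/Q = 5.41e+08/2.118e+09 = 0.2555 yr.

0.255 yr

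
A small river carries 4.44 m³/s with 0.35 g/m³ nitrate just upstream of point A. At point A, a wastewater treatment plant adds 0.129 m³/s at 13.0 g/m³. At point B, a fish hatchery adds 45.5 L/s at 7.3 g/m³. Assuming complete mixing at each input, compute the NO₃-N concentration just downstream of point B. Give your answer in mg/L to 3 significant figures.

0.772 mg/L

After input A: C = (4.44·0.35 + 0.129·13) / 4.569 = 0.7072 mg/L.
45.5 L/s = 0.0455 m³/s.
After input B: C = (4.569·0.7072 + 0.0455·7.3) / 4.615 = 0.7722 mg/L.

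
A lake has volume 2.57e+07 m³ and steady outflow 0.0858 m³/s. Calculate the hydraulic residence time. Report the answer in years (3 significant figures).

9.49 yr

Q = 0.0858 m³/s × 3.156e+07 s/yr = 2.708e+06 m³/yr.
Hydraulic residence time τ = V/Q = 2.57e+07/2.708e+06 = 9.492 yr.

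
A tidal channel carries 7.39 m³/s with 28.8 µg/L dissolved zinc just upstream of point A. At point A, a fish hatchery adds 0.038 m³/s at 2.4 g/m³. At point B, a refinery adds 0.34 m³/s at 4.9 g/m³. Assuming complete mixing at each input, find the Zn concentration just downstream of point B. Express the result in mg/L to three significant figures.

28.8 µg/L = 0.0288 mg/L.
After input A: C = (7.39·0.0288 + 0.038·2.4) / 7.428 = 0.04093 mg/L.
After input B: C = (7.428·0.04093 + 0.34·4.9) / 7.768 = 0.2536 mg/L.

0.254 mg/L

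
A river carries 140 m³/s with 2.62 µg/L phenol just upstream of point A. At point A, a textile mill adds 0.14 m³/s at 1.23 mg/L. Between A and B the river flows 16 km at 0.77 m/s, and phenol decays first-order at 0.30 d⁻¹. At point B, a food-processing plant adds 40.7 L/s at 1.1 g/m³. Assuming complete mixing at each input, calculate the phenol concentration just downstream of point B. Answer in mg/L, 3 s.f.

2.62 µg/L = 0.00262 mg/L.
After input A: C = (140·0.00262 + 0.14·1.23) / 140.1 = 0.003846 mg/L.
Over the 16 km reach to input B (t = 2.078e+04 s = 0.2405 d), decay gives C = 0.003846·exp(−0.30·0.2405) = 0.003578 mg/L.
40.7 L/s = 0.0407 m³/s.
After input B: C = (140.1·0.003578 + 0.0407·1.1) / 140.2 = 0.003897 mg/L.

0.00390 mg/L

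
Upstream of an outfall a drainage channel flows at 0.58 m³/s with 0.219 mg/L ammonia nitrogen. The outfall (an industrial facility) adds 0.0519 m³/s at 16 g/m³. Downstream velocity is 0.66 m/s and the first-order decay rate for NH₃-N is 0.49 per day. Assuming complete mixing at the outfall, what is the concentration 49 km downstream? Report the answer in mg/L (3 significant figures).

After complete mixing, C₀ = (0.0519·16 + 0.58·0.219) / 0.6319 = 1.515 mg/L.
Travel time t = 4.9e+04 m / 0.66 m/s = 7.424e+04 s = 0.8593 d.
C = 1.515·exp(−0.49·0.8593) = 1.515·0.6564 = 0.9945 mg/L.

0.994 mg/L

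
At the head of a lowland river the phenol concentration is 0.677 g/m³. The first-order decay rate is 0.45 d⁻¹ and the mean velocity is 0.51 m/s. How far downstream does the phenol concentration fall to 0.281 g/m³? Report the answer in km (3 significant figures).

86.1 km

From C = C₀·e^(−kt), t = ln(C₀/C)/k = ln(0.677/0.281)/0.45 = 0.8793/0.45 = 1.954 d.
Distance = v·t = 0.51 m/s × 1.688e+05 s = 8.61e+04 m = 86.1 km.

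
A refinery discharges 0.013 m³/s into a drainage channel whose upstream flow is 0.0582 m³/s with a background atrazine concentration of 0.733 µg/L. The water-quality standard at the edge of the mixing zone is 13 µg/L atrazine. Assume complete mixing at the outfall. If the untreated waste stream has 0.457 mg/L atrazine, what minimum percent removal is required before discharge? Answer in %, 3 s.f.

85.1 %

0.733 µg/L = 0.000733 mg/L.
13 µg/L = 0.013 mg/L.
Mass balance: 0.013·0.0712 = 0.013·Cₑ + 0.0582·0.000733.
Cₑ = (0.0009256 − 4.266e-05) / 0.013 = 0.06792 mg/L.
Required removal = 1 − 0.06792/0.457 = 85.14 %.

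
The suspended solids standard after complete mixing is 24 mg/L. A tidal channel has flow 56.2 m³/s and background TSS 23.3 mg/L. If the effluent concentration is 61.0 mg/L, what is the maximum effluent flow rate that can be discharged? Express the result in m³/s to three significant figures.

Mass balance at complete mixing: C_std·(Q_w + Q_r) = Q_w·C_e + Q_r·C_b.
Rearranging, Q_w = Q_r·(C_std − C_b)/(C_e − C_std) = 56.2·(24 − 23.3) / (61 − 24) = 1.063 m³/s.

1.06 m³/s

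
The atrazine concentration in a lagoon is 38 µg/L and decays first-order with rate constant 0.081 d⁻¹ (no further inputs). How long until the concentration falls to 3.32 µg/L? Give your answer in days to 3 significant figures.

30.1 d

t = ln(C₀/C)/k = ln(38/3.32)/0.081 = 2.438/0.081 = 30.09 d.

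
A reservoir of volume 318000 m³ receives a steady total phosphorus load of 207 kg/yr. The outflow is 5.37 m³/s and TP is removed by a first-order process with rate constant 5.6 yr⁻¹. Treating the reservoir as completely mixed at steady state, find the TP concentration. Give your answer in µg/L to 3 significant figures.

1.21 µg/L

Outflow Q = 5.37 m³/s × 3.156e+07 s/yr = 1.695e+08 m³/yr.
Steady-state CSTR mass balance: W = Q·C + k·V·C, so C = W/(Q + kV).
Q + kV = 1.695e+08 + 5.6·318000 = 1.712e+08 m³/yr.
C = 207/1.712e+08 = 1.209e-06 kg/m³ = 0.001209 mg/L = 1.209 µg/L.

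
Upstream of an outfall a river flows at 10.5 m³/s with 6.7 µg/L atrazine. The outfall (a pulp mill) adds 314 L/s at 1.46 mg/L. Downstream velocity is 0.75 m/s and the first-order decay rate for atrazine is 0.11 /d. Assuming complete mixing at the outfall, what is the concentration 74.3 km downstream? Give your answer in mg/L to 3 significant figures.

0.0431 mg/L

314 L/s = 0.314 m³/s.
6.7 µg/L = 0.0067 mg/L.
After complete mixing, C₀ = (0.314·1.46 + 10.5·0.0067) / 10.81 = 0.0489 mg/L.
Travel time t = 7.43e+04 m / 0.75 m/s = 9.907e+04 s = 1.147 d.
C = 0.0489·exp(−0.11·1.147) = 0.0489·0.8815 = 0.0431 mg/L.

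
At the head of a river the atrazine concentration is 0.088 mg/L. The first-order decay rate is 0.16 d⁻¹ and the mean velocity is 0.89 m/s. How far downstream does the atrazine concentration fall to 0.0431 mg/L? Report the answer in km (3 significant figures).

From C = C₀·e^(−kt), t = ln(C₀/C)/k = ln(0.088/0.0431)/0.16 = 0.7138/0.16 = 4.461 d.
Distance = v·t = 0.89 m/s × 3.855e+05 s = 3.431e+05 m = 343.1 km.

343 km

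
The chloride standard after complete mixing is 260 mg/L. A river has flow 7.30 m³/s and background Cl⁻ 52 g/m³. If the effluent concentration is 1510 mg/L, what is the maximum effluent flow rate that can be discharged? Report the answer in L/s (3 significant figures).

1210 L/s

Mass balance at complete mixing: C_std·(Q_w + Q_r) = Q_w·C_e + Q_r·C_b.
Rearranging, Q_w = Q_r·(C_std − C_b)/(C_e − C_std) = 7.30·(260 − 52) / (1510 − 260) = 1.215 m³/s.
= 1215 L/s.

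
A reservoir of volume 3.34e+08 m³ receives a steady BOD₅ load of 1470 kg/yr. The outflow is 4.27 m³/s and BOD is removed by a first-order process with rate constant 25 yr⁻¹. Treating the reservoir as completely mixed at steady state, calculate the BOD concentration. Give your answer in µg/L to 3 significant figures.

Outflow Q = 4.27 m³/s × 3.156e+07 s/yr = 1.348e+08 m³/yr.
Steady-state CSTR mass balance: W = Q·C + k·V·C, so C = W/(Q + kV).
Q + kV = 1.348e+08 + 25·3.34e+08 = 8.485e+09 m³/yr.
C = 1470/8.485e+09 = 1.733e-07 kg/m³ = 0.0001733 mg/L = 0.1733 µg/L.

0.173 µg/L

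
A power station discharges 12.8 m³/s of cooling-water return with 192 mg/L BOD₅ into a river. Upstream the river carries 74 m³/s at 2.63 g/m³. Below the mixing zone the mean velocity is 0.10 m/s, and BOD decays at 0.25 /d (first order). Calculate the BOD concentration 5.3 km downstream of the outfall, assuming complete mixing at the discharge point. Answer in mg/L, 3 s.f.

After complete mixing, C₀ = (12.8·192 + 74·2.63) / 86.8 = 30.56 mg/L.
Travel time t = 5300 m / 0.10 m/s = 5.3e+04 s = 0.6134 d.
C = 30.56·exp(−0.25·0.6134) = 30.56·0.8578 = 26.21 mg/L.

26.2 mg/L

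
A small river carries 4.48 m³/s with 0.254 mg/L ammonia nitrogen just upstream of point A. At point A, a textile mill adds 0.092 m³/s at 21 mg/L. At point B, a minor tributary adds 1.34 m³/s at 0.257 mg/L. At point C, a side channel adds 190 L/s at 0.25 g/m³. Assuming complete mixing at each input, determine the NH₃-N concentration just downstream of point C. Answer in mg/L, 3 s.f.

0.567 mg/L

After input A: C = (4.48·0.254 + 0.092·21) / 4.572 = 0.6715 mg/L.
After input B: C = (4.572·0.6715 + 1.34·0.257) / 5.912 = 0.5775 mg/L.
190 L/s = 0.19 m³/s.
After input C: C = (5.912·0.5775 + 0.19·0.25) / 6.102 = 0.5673 mg/L.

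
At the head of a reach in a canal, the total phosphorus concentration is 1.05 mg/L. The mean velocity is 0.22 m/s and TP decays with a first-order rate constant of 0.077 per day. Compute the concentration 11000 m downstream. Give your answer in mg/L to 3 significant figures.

Travel time t = 11000 m / 0.22 m/s = 1.1e+04/0.22 = 5e+04 s = 0.5787 d.
First-order decay: C = 1.05·exp(−0.077·0.5787) = 1.05·0.9564 = 1.004 mg/L.

1.00 mg/L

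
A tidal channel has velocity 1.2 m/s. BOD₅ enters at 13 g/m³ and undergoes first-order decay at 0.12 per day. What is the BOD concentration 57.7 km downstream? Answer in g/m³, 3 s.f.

Travel time t = 57.7 km / 1.2 m/s = 5.77e+04/1.2 = 4.808e+04 s = 0.5565 d.
First-order decay: C = 13·exp(−0.12·0.5565) = 13·0.9354 = 12.16 g/m³.

12.2 g/m³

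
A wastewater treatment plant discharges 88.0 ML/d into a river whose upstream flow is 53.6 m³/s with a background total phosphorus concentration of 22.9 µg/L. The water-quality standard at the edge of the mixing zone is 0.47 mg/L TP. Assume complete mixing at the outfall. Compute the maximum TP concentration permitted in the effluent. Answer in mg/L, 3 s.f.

24.0 mg/L

88.0 ML/d = 1.019 m³/s.
22.9 µg/L = 0.0229 mg/L.
Mass balance: 0.47·54.62 = 1.019·Cₑ + 53.6·0.0229.
Cₑ = (25.67 − 1.227) / 1.019 = 24 mg/L.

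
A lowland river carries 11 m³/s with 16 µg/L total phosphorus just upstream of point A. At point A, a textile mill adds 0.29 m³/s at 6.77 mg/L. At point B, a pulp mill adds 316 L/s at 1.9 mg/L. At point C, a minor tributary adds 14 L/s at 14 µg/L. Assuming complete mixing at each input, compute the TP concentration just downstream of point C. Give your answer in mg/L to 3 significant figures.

16 µg/L = 0.016 mg/L.
After input A: C = (11·0.016 + 0.29·6.77) / 11.29 = 0.1895 mg/L.
316 L/s = 0.316 m³/s.
After input B: C = (11.29·0.1895 + 0.316·1.9) / 11.61 = 0.2361 mg/L.
14 L/s = 0.014 m³/s.
14 µg/L = 0.014 mg/L.
After input C: C = (11.61·0.2361 + 0.014·0.014) / 11.62 = 0.2358 mg/L.

0.236 mg/L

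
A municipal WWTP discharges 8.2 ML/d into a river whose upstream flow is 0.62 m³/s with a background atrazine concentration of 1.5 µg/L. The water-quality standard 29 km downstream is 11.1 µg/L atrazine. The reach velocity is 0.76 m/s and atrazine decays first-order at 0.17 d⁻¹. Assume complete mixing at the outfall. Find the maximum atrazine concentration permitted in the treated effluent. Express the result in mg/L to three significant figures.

8.2 ML/d = 0.09491 m³/s.
1.5 µg/L = 0.0015 mg/L.
11.1 µg/L = 0.0111 mg/L.
Travel time to the compliance point: t = 2.9e+04/0.76 = 3.816e+04 s = 0.4416 d; decay factor exp(−0.17·0.4416) = 0.9277.
So the concentration just after mixing may be at most 0.0111/0.9277 = 0.01197 mg/L.
Mass balance: 0.01197·0.7149 = 0.09491·Cₑ + 0.62·0.0015.
Cₑ = (0.008554 − 0.00093) / 0.09491 = 0.08033 mg/L.

0.0803 mg/L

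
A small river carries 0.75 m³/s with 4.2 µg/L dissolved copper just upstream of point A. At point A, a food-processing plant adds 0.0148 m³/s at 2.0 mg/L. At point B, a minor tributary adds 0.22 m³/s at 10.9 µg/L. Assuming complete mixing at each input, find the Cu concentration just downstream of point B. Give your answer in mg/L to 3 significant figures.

0.0357 mg/L

4.2 µg/L = 0.0042 mg/L.
After input A: C = (0.75·0.0042 + 0.0148·2) / 0.7648 = 0.04282 mg/L.
10.9 µg/L = 0.0109 mg/L.
After input B: C = (0.7648·0.04282 + 0.22·0.0109) / 0.9848 = 0.03569 mg/L.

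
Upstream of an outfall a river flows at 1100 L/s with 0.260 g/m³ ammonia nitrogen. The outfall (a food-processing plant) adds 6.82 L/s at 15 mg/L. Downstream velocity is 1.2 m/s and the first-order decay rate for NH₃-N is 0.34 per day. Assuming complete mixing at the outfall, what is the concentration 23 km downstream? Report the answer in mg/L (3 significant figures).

6.82 L/s = 0.00682 m³/s.
1100 L/s = 1.1 m³/s.
After complete mixing, C₀ = (0.00682·15 + 1.1·0.26) / 1.107 = 0.3508 mg/L.
Travel time t = 2.3e+04 m / 1.2 m/s = 1.917e+04 s = 0.2218 d.
C = 0.3508·exp(−0.34·0.2218) = 0.3508·0.9273 = 0.3253 mg/L.

0.325 mg/L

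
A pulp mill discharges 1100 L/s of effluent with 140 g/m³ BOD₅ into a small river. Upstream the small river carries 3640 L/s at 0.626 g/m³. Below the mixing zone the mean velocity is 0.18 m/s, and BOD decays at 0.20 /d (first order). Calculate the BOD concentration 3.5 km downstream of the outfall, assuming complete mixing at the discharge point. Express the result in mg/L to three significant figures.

31.5 mg/L

1100 L/s = 1.1 m³/s.
3640 L/s = 3.64 m³/s.
After complete mixing, C₀ = (1.1·140 + 3.64·0.626) / 4.74 = 32.97 mg/L.
Travel time t = 3500 m / 0.18 m/s = 1.944e+04 s = 0.2251 d.
C = 32.97·exp(−0.20·0.2251) = 32.97·0.956 = 31.52 mg/L.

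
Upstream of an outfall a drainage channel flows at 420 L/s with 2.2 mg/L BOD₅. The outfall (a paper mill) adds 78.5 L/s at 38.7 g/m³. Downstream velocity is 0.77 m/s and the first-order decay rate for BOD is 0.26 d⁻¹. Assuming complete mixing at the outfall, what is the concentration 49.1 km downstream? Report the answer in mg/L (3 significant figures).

6.56 mg/L

78.5 L/s = 0.0785 m³/s.
420 L/s = 0.42 m³/s.
After complete mixing, C₀ = (0.0785·38.7 + 0.42·2.2) / 0.4985 = 7.948 mg/L.
Travel time t = 4.91e+04 m / 0.77 m/s = 6.377e+04 s = 0.738 d.
C = 7.948·exp(−0.26·0.738) = 7.948·0.8254 = 6.56 mg/L.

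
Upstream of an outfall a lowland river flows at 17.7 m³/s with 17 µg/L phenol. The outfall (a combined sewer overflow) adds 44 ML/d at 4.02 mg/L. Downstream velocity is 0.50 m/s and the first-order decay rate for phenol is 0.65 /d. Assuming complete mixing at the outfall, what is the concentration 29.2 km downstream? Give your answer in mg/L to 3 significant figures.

0.0831 mg/L

44 ML/d = 0.5093 m³/s.
17 µg/L = 0.017 mg/L.
After complete mixing, C₀ = (0.5093·4.02 + 17.7·0.017) / 18.21 = 0.129 mg/L.
Travel time t = 2.92e+04 m / 0.50 m/s = 5.84e+04 s = 0.6759 d.
C = 0.129·exp(−0.65·0.6759) = 0.129·0.6445 = 0.0831 mg/L.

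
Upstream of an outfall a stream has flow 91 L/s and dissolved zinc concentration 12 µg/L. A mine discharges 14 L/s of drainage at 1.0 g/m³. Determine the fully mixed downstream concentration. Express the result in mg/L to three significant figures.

0.144 mg/L

14 L/s = 0.014 m³/s.
91 L/s = 0.091 m³/s.
12 µg/L = 0.012 mg/L.
Conservation of mass across the mixing zone: C = (0.014·1 + 0.091·0.012) / (0.014 + 0.091) = 0.01509/0.105 = 0.1437 mg/L.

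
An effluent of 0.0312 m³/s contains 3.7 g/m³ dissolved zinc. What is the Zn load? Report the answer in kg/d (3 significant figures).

Mass flux = Q·C = 0.0312 m³/s × 3.7 g/m³ = 0.1154 g/s.
= 0.1154 g/s × 86.4 = 9.974 kg/d.

9.97 kg/d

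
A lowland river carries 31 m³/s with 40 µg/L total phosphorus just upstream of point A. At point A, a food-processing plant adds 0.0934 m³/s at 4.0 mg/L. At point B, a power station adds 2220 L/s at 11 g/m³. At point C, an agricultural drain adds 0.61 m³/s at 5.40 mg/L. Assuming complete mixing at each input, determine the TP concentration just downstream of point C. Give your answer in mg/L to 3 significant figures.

0.865 mg/L

40 µg/L = 0.04 mg/L.
After input A: C = (31·0.04 + 0.0934·4) / 31.09 = 0.0519 mg/L.
2220 L/s = 2.22 m³/s.
After input B: C = (31.09·0.0519 + 2.22·11) / 33.31 = 0.7815 mg/L.
After input C: C = (33.31·0.7815 + 0.61·5.4) / 33.92 = 0.8645 mg/L.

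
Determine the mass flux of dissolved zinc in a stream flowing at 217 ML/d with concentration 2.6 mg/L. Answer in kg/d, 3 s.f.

217 ML/d = 2.512 m³/s.
Mass flux = Q·C = 2.512 m³/s × 2.6 g/m³ = 6.53 g/s.
= 6.53 g/s × 86.4 = 564.2 kg/d.

564 kg/d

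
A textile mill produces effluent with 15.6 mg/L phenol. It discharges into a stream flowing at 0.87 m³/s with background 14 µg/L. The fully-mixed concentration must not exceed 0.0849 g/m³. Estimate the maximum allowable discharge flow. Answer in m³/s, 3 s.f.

0.00398 m³/s

14 µg/L = 0.014 mg/L.
Mass balance at complete mixing: C_std·(Q_w + Q_r) = Q_w·C_e + Q_r·C_b.
Rearranging, Q_w = Q_r·(C_std − C_b)/(C_e − C_std) = 0.87·(0.0849 − 0.014) / (15.6 − 0.0849) = 0.003976 m³/s.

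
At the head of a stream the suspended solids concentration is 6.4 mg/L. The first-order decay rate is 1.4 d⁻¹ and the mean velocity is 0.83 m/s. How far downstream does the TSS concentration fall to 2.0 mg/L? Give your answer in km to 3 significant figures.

59.6 km

From C = C₀·e^(−kt), t = ln(C₀/C)/k = ln(6.4/2.0)/1.4 = 1.163/1.4 = 0.8308 d.
Distance = v·t = 0.83 m/s × 7.178e+04 s = 5.958e+04 m = 59.58 km.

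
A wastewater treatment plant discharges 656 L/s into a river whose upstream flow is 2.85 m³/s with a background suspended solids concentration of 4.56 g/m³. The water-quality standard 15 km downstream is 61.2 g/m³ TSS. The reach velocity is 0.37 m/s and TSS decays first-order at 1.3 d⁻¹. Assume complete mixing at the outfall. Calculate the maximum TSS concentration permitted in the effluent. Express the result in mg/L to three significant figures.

656 L/s = 0.656 m³/s.
Travel time to the compliance point: t = 1.5e+04/0.37 = 4.054e+04 s = 0.4692 d; decay factor exp(−1.3·0.4692) = 0.5434.
So the concentration just after mixing may be at most 61.2/0.5434 = 112.6 mg/L.
Mass balance: 112.6·3.506 = 0.656·Cₑ + 2.85·4.56.
Cₑ = (394.9 − 13) / 0.656 = 582.2 mg/L.

582 mg/L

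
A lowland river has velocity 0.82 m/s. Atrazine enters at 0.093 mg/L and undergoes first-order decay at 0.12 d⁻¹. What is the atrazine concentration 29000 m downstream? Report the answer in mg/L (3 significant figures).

Travel time t = 29000 m / 0.82 m/s = 2.9e+04/0.82 = 3.537e+04 s = 0.4093 d.
First-order decay: C = 0.093·exp(−0.12·0.4093) = 0.093·0.9521 = 0.08854 mg/L.

0.0885 mg/L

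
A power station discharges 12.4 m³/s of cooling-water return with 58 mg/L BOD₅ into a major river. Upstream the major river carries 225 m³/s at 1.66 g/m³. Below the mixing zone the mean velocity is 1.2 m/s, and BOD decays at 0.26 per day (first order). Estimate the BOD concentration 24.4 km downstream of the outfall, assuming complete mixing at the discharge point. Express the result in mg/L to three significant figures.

4.33 mg/L

After complete mixing, C₀ = (12.4·58 + 225·1.66) / 237.4 = 4.603 mg/L.
Travel time t = 2.44e+04 m / 1.2 m/s = 2.033e+04 s = 0.2353 d.
C = 4.603·exp(−0.26·0.2353) = 4.603·0.9406 = 4.33 mg/L.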